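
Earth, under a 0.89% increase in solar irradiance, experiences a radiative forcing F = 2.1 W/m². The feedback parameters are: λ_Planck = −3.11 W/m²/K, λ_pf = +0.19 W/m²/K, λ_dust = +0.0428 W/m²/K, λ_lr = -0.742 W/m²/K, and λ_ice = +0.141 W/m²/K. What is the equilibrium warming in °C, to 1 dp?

Net feedback parameter λ = (−3.11) + (+0.19) + (+0.0428) + (-0.742) + (+0.141) = -3.4782 W/m²/K.
ΔT = −F/λ = −2.1/(-3.4782) = 0.6 °C.

0.6 °C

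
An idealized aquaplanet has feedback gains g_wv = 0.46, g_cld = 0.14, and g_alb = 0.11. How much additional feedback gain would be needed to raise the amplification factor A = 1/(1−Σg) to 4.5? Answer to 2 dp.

0.07

Current total gain = 0.71.
Target gain for A = 4.5: g* = 1 − 1/4.5 = 0.7778.
Additional gain needed = 0.7778 − 0.71 = 0.07.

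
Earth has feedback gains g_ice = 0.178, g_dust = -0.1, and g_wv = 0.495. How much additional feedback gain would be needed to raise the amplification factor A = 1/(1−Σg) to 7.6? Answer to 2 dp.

0.30

Current total gain = 0.573.
Target gain for A = 7.6: g* = 1 − 1/7.6 = 0.8684.
Additional gain needed = 0.8684 − 0.573 = 0.30.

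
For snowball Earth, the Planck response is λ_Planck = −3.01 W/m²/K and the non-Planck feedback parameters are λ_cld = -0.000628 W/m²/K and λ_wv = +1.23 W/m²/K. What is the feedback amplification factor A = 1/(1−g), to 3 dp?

1.690

Convert to gains: g_cld = -0.000628/3.01 = -0.000209; g_wv = 1.23/3.01 = 0.4086.
Total gain g = 0.408391.
A = 1/(1 − 0.408391) = 1.690.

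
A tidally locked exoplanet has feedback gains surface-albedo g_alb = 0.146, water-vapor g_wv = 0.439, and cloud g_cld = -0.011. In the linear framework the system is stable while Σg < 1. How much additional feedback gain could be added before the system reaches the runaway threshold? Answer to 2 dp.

Current total gain = 0.146 + 0.439 − 0.011 = 0.574.
Margin to runaway = 1 − 0.574 = 0.43.

0.43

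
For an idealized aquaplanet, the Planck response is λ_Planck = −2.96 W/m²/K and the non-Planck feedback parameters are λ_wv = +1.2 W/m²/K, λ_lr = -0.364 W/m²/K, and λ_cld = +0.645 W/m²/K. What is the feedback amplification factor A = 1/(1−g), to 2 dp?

2.00

Convert to gains: g_wv = 1.2/2.96 = 0.4054; g_lr = -0.364/2.96 = -0.123; g_cld = 0.645/2.96 = 0.2179.
Total gain g = 0.5003.
A = 1/(1 − 0.5003) = 2.00.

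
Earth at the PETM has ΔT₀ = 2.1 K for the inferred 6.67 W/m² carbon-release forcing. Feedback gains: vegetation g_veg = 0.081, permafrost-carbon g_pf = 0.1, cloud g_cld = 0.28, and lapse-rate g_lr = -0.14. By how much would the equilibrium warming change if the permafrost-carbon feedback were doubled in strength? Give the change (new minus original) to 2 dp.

0.53 K

Original: g = 0.321, ΔT = 2.1/(1−0.321) = 3.0928 K.
With doubled permafrost-carbon: g' = 0.421, ΔT' = 2.1/(1−0.421) = 3.6269 K.
Change = 3.6269 − 3.0928 = 0.53 K.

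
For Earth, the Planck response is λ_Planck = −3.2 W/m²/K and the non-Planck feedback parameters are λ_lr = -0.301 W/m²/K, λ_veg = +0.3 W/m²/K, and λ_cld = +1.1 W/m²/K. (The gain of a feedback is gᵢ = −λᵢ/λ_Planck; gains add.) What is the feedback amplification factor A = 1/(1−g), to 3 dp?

Convert to gains: g_lr = -0.301/3.2 = -0.09406; g_veg = 0.3/3.2 = 0.09375; g_cld = 1.1/3.2 = 0.3438.
Total gain g = 0.34349.
A = 1/(1 − 0.34349) = 1.523.

1.523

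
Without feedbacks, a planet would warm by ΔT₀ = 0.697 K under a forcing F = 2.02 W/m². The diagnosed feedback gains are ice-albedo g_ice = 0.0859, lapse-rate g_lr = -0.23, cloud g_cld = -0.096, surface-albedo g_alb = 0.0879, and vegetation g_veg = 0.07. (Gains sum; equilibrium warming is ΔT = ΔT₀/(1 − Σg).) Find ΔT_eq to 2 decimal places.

0.64 K

Total gain g = 0.0859 − 0.23 − 0.096 + 0.0879 + 0.07 = -0.0822.
Amplification A = 1/(1 + 0.0822) = 0.924.
ΔT = 0.697 × 0.924 = 0.64 K.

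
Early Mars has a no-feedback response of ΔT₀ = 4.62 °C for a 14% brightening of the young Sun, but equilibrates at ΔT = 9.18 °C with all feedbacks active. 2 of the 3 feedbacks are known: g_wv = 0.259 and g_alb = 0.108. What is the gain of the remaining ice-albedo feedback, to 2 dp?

Amplification A = ΔT/ΔT₀ = 9.18/4.62 = 1.987.
Total gain g = 1 − 1/A = 1 − 1/1.987 = 0.4967.
Known gains sum to 0.259 + 0.108 = 0.367.
g_ice = 0.4967 − 0.367 = 0.13.

0.13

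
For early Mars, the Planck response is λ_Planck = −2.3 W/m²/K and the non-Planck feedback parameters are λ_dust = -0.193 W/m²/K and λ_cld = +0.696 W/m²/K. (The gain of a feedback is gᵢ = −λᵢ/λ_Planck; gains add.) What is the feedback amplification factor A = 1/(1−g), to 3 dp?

Convert to gains: g_dust = -0.193/2.3 = -0.08391; g_cld = 0.696/2.3 = 0.3026.
Total gain g = 0.21869.
A = 1/(1 − 0.21869) = 1.280.

1.280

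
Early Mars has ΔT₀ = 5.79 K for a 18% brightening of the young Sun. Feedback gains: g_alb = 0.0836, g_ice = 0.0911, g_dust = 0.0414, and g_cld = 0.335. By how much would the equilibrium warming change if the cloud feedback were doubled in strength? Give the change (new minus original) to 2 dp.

37.94 K

Original: g = 0.5511, ΔT = 5.79/(1−0.5511) = 12.8982 K.
With doubled cloud: g' = 0.8861, ΔT' = 5.79/(1−0.8861) = 50.8341 K.
Change = 50.8341 − 12.8982 = 37.94 K.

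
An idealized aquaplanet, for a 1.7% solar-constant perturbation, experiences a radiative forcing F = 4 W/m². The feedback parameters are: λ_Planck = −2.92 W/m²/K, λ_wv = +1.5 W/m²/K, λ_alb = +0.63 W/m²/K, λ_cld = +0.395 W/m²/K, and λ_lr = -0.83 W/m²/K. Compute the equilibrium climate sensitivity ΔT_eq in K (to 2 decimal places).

Net feedback parameter λ = (−2.92) + (+1.5) + (+0.63) + (+0.395) + (-0.83) = -1.225 W/m²/K.
ΔT = −F/λ = −4/(-1.225) = 3.27 K.

3.27 K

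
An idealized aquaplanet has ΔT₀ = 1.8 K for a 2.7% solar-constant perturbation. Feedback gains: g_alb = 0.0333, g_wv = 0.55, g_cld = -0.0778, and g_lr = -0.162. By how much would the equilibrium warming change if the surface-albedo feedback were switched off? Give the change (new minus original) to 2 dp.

-0.13 K

Original: g = 0.3435, ΔT = 1.8/(1−0.3435) = 2.7418 K.
Without surface-albedo: g' = 0.3102, ΔT' = 1.8/(1−0.3102) = 2.6095 K.
Change = 2.6095 − 2.7418 = -0.13 K.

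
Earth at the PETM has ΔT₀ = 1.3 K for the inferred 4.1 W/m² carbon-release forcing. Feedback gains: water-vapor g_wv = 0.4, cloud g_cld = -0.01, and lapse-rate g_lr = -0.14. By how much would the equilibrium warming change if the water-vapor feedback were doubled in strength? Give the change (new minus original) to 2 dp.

Original: g = 0.25, ΔT = 1.3/(1−0.25) = 1.7333 K.
With doubled water-vapor: g' = 0.65, ΔT' = 1.3/(1−0.65) = 3.7143 K.
Change = 3.7143 − 1.7333 = 1.98 K.

1.98 K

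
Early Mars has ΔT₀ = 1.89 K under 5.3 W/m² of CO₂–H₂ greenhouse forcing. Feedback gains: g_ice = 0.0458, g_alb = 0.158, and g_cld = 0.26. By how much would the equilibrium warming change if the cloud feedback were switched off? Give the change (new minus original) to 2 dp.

-1.15 K

Original: g = 0.4638, ΔT = 1.89/(1−0.4638) = 3.5248 K.
Without cloud: g' = 0.2038, ΔT' = 1.89/(1−0.2038) = 2.3738 K.
Change = 2.3738 − 3.5248 = -1.15 K.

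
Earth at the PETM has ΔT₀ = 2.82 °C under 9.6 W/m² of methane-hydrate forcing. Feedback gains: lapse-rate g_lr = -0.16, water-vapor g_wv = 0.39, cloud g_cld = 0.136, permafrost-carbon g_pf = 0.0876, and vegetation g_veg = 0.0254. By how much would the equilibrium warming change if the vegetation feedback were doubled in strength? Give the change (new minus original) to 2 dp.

Original: g = 0.479, ΔT = 2.82/(1−0.479) = 5.4127 °C.
With doubled vegetation: g' = 0.5044, ΔT' = 2.82/(1−0.5044) = 5.6901 °C.
Change = 5.6901 − 5.4127 = 0.28 °C.

0.28 °C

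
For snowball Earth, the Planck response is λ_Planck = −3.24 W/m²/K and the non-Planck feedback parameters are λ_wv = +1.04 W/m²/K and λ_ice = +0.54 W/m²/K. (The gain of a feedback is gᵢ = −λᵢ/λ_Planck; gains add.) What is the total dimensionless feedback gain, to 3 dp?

Convert to gains: g_wv = 1.04/3.24 = 0.321; g_ice = 0.54/3.24 = 0.1667.
Total gain g = 0.4877.

0.488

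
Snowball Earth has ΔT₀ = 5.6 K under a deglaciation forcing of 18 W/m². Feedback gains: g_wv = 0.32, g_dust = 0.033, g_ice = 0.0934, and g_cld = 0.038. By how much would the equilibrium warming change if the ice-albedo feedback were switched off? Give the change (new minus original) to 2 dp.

Original: g = 0.4844, ΔT = 5.6/(1−0.4844) = 10.8611 K.
Without ice-albedo: g' = 0.391, ΔT' = 5.6/(1−0.391) = 9.1954 K.
Change = 9.1954 − 10.8611 = -1.67 K.

-1.67 K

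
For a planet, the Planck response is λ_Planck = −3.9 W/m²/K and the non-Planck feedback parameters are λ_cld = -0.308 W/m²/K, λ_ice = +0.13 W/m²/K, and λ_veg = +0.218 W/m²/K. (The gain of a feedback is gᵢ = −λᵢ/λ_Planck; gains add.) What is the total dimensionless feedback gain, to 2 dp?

Convert to gains: g_cld = -0.308/3.9 = -0.07897; g_ice = 0.13/3.9 = 0.03333; g_veg = 0.218/3.9 = 0.0559.
Total gain g = 0.01026.

0.01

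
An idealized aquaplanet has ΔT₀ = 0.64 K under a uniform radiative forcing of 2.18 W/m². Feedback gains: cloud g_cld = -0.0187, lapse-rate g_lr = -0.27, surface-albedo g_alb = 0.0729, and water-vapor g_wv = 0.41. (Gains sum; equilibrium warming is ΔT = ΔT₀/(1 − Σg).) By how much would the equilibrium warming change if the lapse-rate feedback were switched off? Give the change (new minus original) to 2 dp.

0.40 K

Original: g = 0.1942, ΔT = 0.64/(1−0.1942) = 0.7942 K.
Without lapse-rate: g' = 0.4642, ΔT' = 0.64/(1−0.4642) = 1.1945 K.
Change = 1.1945 − 0.7942 = 0.40 K.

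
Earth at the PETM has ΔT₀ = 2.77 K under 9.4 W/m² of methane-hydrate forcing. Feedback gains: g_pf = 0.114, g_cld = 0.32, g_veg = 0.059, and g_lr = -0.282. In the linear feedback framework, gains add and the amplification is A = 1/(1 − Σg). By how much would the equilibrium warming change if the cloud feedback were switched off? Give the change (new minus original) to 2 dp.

Original: g = 0.211, ΔT = 2.77/(1−0.211) = 3.5108 K.
Without cloud: g' = -0.109, ΔT' = 2.77/(1+0.109) = 2.4977 K.
Change = 2.4977 − 3.5108 = -1.01 K.

-1.01 K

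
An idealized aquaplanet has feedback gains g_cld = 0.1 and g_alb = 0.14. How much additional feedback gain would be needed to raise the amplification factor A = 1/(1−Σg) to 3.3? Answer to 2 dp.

0.46

Current total gain = 0.24.
Target gain for A = 3.3: g* = 1 − 1/3.3 = 0.697.
Additional gain needed = 0.697 − 0.24 = 0.46.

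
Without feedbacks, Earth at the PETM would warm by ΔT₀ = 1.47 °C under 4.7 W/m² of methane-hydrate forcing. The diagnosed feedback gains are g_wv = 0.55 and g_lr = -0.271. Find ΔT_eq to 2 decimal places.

2.04 °C

Total gain g = 0.55 − 0.271 = 0.279.
Amplification A = 1/(1 − 0.279) = 1.387.
ΔT = 1.47 × 1.387 = 2.04 °C.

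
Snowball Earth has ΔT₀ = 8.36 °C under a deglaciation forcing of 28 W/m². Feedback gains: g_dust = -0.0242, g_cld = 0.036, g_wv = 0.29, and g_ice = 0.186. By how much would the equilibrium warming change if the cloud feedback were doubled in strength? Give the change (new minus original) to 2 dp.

1.23 °C

Original: g = 0.4878, ΔT = 8.36/(1−0.4878) = 16.3217 °C.
With doubled cloud: g' = 0.5238, ΔT' = 8.36/(1−0.5238) = 17.5556 °C.
Change = 17.5556 − 16.3217 = 1.23 °C.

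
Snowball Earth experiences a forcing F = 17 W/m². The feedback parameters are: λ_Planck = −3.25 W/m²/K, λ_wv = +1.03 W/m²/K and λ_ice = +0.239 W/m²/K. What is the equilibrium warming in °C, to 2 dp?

8.58 °C

Net feedback parameter λ = (−3.25) + (+1.03) + (+0.239) = -1.981 W/m²/K.
ΔT = −F/λ = −17/(-1.981) = 8.58 °C.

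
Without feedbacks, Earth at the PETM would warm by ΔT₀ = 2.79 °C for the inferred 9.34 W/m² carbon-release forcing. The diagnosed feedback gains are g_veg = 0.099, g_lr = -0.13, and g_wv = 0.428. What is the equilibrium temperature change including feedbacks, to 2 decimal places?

4.63 °C

Total gain g = 0.099 − 0.13 + 0.428 = 0.397.
Amplification A = 1/(1 − 0.397) = 1.658.
ΔT = 2.79 × 1.658 = 4.63 °C.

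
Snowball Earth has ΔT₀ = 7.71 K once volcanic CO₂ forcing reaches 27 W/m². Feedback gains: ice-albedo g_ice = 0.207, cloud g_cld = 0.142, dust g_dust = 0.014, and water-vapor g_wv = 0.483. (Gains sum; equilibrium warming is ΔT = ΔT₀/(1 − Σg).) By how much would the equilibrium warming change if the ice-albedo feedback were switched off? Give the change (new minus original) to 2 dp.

Original: g = 0.846, ΔT = 7.71/(1−0.846) = 50.0649 K.
Without ice-albedo: g' = 0.639, ΔT' = 7.71/(1−0.639) = 21.3573 K.
Change = 21.3573 − 50.0649 = -28.71 K.

-28.71 K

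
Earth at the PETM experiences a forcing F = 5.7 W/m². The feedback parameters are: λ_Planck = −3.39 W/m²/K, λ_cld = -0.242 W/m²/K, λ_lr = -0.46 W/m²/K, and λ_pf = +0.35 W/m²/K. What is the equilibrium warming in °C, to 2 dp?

1.52 °C

Net feedback parameter λ = (−3.39) + (-0.242) + (-0.46) + (+0.35) = -3.742 W/m²/K.
ΔT = −F/λ = −5.7/(-3.742) = 1.52 °C.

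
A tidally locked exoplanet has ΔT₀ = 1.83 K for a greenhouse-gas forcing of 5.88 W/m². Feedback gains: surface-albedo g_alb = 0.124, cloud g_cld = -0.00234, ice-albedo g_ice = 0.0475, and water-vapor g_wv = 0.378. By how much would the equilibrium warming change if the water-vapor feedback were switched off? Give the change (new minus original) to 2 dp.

-1.84 K

Original: g = 0.54716, ΔT = 1.83/(1−0.54716) = 4.0412 K.
Without water-vapor: g' = 0.16916, ΔT' = 1.83/(1−0.16916) = 2.2026 K.
Change = 2.2026 − 4.0412 = -1.84 K.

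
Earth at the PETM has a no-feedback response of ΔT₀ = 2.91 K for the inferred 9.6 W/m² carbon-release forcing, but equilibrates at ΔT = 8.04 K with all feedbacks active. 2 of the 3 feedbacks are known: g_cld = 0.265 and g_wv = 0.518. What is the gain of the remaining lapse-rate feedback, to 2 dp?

Amplification A = ΔT/ΔT₀ = 8.04/2.91 = 2.763.
Total gain g = 1 − 1/A = 1 − 1/2.763 = 0.6381.
Known gains sum to 0.265 + 0.518 = 0.783.
g_lr = 0.6381 − 0.783 = -0.14.

-0.14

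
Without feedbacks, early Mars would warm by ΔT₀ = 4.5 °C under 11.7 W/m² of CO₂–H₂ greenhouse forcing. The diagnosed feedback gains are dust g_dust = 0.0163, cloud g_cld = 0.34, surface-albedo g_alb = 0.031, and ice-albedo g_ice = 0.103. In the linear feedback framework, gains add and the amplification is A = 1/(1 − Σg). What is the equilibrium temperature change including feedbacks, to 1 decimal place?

Total gain g = 0.0163 + 0.34 + 0.031 + 0.103 = 0.4903.
Amplification A = 1/(1 − 0.4903) = 1.962.
ΔT = 4.5 × 1.962 = 8.8 °C.

8.8 °C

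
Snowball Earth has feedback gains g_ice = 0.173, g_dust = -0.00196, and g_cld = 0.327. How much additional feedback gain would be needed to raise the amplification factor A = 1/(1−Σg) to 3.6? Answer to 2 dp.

0.22

Current total gain = 0.49804.
Target gain for A = 3.6: g* = 1 − 1/3.6 = 0.7222.
Additional gain needed = 0.7222 − 0.49804 = 0.22.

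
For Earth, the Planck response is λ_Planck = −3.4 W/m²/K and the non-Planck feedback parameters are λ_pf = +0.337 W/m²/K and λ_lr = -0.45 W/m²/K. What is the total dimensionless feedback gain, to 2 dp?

Convert to gains: g_pf = 0.337/3.4 = 0.09912; g_lr = -0.45/3.4 = -0.1324.
Total gain g = -0.03328.

-0.03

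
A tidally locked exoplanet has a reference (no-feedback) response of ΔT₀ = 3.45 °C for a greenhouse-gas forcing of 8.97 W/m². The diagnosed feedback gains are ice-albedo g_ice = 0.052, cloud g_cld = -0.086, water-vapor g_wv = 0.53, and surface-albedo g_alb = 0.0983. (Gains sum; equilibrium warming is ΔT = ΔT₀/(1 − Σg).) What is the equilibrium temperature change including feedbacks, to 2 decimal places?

Total gain g = 0.052 − 0.086 + 0.53 + 0.0983 = 0.5943.
Amplification A = 1/(1 − 0.5943) = 2.465.
ΔT = 3.45 × 2.465 = 8.50 °C.

8.50 °C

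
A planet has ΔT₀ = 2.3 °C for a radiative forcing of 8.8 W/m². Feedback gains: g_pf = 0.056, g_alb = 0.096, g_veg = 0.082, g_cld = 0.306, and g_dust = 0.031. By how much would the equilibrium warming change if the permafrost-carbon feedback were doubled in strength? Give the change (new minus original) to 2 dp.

Original: g = 0.571, ΔT = 2.3/(1−0.571) = 5.3613 °C.
With doubled permafrost-carbon: g' = 0.627, ΔT' = 2.3/(1−0.627) = 6.1662 °C.
Change = 6.1662 − 5.3613 = 0.80 °C.

0.80 °C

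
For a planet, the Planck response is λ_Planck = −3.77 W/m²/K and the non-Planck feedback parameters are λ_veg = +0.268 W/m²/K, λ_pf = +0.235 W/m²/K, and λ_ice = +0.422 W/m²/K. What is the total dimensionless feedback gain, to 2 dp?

Convert to gains: g_veg = 0.268/3.77 = 0.07109; g_pf = 0.235/3.77 = 0.06233; g_ice = 0.422/3.77 = 0.1119.
Total gain g = 0.24532.

0.25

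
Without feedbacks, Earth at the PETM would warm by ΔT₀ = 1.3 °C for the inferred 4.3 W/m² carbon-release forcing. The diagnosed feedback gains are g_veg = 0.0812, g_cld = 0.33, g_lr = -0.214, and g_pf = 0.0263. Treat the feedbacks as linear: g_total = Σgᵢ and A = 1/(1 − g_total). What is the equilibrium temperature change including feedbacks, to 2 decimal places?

1.67 °C

Total gain g = 0.0812 + 0.33 − 0.214 + 0.0263 = 0.2235.
Amplification A = 1/(1 − 0.2235) = 1.288.
ΔT = 1.3 × 1.288 = 1.67 °C.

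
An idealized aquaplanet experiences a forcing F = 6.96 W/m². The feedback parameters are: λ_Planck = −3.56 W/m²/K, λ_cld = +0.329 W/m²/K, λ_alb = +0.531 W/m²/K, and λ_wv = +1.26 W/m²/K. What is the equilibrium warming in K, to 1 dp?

4.8 K

Net feedback parameter λ = (−3.56) + (+0.329) + (+0.531) + (+1.26) = -1.44 W/m²/K.
ΔT = −F/λ = −6.96/(-1.44) = 4.8 K.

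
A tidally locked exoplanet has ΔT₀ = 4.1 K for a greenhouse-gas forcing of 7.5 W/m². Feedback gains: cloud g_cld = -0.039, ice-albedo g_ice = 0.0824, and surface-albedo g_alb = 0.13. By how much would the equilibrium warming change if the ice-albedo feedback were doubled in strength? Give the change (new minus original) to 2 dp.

0.55 K

Original: g = 0.1734, ΔT = 4.1/(1−0.1734) = 4.9601 K.
With doubled ice-albedo: g' = 0.2558, ΔT' = 4.1/(1−0.2558) = 5.5093 K.
Change = 5.5093 − 4.9601 = 0.55 K.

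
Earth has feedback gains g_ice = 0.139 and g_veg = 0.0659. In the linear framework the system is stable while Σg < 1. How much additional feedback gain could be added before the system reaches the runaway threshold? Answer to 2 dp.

Current total gain = 0.139 + 0.0659 = 0.2049.
Margin to runaway = 1 − 0.2049 = 0.80.

0.80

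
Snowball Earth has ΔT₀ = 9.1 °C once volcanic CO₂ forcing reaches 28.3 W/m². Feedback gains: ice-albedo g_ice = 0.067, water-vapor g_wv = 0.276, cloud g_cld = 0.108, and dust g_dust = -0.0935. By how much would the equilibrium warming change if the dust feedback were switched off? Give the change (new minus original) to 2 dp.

Original: g = 0.3575, ΔT = 9.1/(1−0.3575) = 14.1634 °C.
Without dust: g' = 0.451, ΔT' = 9.1/(1−0.451) = 16.5756 °C.
Change = 16.5756 − 14.1634 = 2.41 °C.

2.41 °C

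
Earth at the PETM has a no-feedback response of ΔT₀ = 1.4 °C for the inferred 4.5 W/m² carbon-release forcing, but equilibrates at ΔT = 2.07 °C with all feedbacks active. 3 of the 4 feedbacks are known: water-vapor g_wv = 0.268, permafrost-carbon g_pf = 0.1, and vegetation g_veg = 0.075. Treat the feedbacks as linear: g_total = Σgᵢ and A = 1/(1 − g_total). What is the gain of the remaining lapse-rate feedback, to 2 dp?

Amplification A = ΔT/ΔT₀ = 2.07/1.4 = 1.479.
Total gain g = 1 − 1/A = 1 − 1/1.479 = 0.3239.
Known gains sum to 0.268 + 0.1 + 0.075 = 0.443.
g_lr = 0.3239 − 0.443 = -0.12.

-0.12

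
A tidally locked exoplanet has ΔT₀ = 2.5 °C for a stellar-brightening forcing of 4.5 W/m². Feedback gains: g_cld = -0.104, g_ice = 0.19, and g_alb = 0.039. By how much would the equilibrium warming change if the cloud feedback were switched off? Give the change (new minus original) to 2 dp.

Original: g = 0.125, ΔT = 2.5/(1−0.125) = 2.8571 °C.
Without cloud: g' = 0.229, ΔT' = 2.5/(1−0.229) = 3.2425 °C.
Change = 3.2425 − 2.8571 = 0.39 °C.

0.39 °C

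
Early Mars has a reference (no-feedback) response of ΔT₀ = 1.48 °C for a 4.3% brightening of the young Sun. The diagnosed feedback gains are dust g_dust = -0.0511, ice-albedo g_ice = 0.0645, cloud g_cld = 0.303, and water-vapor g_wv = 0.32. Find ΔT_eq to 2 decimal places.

Total gain g = -0.0511 + 0.0645 + 0.303 + 0.32 = 0.6364.
Amplification A = 1/(1 − 0.6364) = 2.75.
ΔT = 1.48 × 2.75 = 4.07 °C.

4.07 °C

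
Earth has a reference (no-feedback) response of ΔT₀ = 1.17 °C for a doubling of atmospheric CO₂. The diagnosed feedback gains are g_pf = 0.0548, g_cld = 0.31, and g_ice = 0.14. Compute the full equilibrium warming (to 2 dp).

Total gain g = 0.0548 + 0.31 + 0.14 = 0.5048.
Amplification A = 1/(1 − 0.5048) = 2.019.
ΔT = 1.17 × 2.019 = 2.36 °C.

2.36 °C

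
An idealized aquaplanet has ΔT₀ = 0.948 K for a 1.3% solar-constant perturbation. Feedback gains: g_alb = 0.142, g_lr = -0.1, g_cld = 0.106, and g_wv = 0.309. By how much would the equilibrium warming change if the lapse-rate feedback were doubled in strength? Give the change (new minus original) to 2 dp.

Original: g = 0.457, ΔT = 0.948/(1−0.457) = 1.7459 K.
With doubled lapse-rate: g' = 0.357, ΔT' = 0.948/(1−0.357) = 1.4743 K.
Change = 1.4743 − 1.7459 = -0.27 K.

-0.27 K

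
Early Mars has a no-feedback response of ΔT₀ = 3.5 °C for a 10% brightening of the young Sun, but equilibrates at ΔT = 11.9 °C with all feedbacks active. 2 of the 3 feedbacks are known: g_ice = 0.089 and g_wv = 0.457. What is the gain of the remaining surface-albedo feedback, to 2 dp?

Amplification A = ΔT/ΔT₀ = 11.9/3.5 = 3.4.
Total gain g = 1 − 1/A = 1 − 1/3.4 = 0.7059.
Known gains sum to 0.089 + 0.457 = 0.546.
g_alb = 0.7059 − 0.546 = 0.16.

0.16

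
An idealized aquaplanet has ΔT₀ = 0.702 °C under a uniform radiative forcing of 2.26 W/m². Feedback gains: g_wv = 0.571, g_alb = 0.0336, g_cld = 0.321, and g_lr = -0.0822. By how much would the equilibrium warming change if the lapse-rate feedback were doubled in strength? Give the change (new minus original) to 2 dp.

Original: g = 0.8434, ΔT = 0.702/(1−0.8434) = 4.4828 °C.
With doubled lapse-rate: g' = 0.7612, ΔT' = 0.702/(1−0.7612) = 2.9397 °C.
Change = 2.9397 − 4.4828 = -1.54 °C.

-1.54 °C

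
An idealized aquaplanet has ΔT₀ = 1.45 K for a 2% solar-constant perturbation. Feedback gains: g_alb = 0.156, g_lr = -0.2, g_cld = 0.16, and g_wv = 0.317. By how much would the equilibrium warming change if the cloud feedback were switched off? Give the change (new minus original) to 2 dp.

-0.56 K

Original: g = 0.433, ΔT = 1.45/(1−0.433) = 2.5573 K.
Without cloud: g' = 0.273, ΔT' = 1.45/(1−0.273) = 1.9945 K.
Change = 1.9945 − 2.5573 = -0.56 K.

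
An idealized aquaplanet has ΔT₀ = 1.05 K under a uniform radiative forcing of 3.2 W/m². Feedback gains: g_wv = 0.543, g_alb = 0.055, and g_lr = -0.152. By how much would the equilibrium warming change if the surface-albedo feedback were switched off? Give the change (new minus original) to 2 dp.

-0.17 K

Original: g = 0.446, ΔT = 1.05/(1−0.446) = 1.8953 K.
Without surface-albedo: g' = 0.391, ΔT' = 1.05/(1−0.391) = 1.7241 K.
Change = 1.7241 − 1.8953 = -0.17 K.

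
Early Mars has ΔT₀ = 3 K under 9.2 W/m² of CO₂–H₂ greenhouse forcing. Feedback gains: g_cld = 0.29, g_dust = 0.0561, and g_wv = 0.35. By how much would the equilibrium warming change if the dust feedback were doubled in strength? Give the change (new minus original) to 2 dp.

2.23 K

Original: g = 0.6961, ΔT = 3/(1−0.6961) = 9.8717 K.
With doubled dust: g' = 0.7522, ΔT' = 3/(1−0.7522) = 12.1065 K.
Change = 12.1065 − 9.8717 = 2.23 K.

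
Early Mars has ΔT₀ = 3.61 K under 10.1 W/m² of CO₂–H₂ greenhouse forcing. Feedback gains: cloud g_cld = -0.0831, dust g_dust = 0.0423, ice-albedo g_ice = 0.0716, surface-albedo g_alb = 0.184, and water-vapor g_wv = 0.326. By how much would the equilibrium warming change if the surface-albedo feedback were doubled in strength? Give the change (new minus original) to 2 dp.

5.26 K

Original: g = 0.5408, ΔT = 3.61/(1−0.5408) = 7.8615 K.
With doubled surface-albedo: g' = 0.7248, ΔT' = 3.61/(1−0.7248) = 13.1177 K.
Change = 13.1177 − 7.8615 = 5.26 K.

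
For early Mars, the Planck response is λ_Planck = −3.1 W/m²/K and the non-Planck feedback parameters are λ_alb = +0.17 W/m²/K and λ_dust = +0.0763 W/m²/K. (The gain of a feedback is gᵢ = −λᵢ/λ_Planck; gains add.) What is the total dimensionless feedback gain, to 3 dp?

0.079

Convert to gains: g_alb = 0.17/3.1 = 0.05484; g_dust = 0.0763/3.1 = 0.02461.
Total gain g = 0.07945.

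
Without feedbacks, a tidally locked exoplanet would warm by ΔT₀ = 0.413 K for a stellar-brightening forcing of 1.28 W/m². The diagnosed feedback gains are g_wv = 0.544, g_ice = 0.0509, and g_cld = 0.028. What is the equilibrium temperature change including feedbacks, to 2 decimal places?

Total gain g = 0.544 + 0.0509 + 0.028 = 0.6229.
Amplification A = 1/(1 − 0.6229) = 2.652.
ΔT = 0.413 × 2.652 = 1.10 K.

1.10 K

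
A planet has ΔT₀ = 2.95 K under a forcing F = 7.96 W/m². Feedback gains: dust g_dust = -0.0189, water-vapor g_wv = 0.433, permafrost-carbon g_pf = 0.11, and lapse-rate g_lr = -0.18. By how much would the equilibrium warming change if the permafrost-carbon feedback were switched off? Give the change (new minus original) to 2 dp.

-0.65 K

Original: g = 0.3441, ΔT = 2.95/(1−0.3441) = 4.4976 K.
Without permafrost-carbon: g' = 0.2341, ΔT' = 2.95/(1−0.2341) = 3.8517 K.
Change = 3.8517 − 4.4976 = -0.65 K.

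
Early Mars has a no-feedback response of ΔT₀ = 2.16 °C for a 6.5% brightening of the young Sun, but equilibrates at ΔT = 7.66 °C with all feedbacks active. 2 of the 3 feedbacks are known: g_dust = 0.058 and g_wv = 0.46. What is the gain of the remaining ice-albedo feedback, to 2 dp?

0.20

Amplification A = ΔT/ΔT₀ = 7.66/2.16 = 3.546.
Total gain g = 1 − 1/A = 1 − 1/3.546 = 0.718.
Known gains sum to 0.058 + 0.46 = 0.518.
g_ice = 0.718 − 0.518 = 0.20.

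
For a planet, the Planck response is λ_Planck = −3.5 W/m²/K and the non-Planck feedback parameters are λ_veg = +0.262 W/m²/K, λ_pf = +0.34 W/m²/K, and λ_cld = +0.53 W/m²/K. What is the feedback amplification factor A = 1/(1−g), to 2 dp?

Convert to gains: g_veg = 0.262/3.5 = 0.07486; g_pf = 0.34/3.5 = 0.09714; g_cld = 0.53/3.5 = 0.1514.
Total gain g = 0.3234.
A = 1/(1 − 0.3234) = 1.48.

1.48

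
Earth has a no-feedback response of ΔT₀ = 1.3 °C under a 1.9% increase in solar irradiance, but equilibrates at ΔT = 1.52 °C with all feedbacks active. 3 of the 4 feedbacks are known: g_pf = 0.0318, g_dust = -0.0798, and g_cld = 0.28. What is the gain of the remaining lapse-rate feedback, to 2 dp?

Amplification A = ΔT/ΔT₀ = 1.52/1.3 = 1.169.
Total gain g = 1 − 1/A = 1 − 1/1.169 = 0.1446.
Known gains sum to 0.0318 − 0.0798 + 0.28 = 0.232.
g_lr = 0.1446 − 0.232 = -0.09.

-0.09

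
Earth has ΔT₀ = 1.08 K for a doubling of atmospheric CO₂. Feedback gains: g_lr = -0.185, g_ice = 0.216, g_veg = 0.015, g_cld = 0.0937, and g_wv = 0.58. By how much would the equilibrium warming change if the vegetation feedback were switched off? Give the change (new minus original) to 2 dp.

Original: g = 0.7197, ΔT = 1.08/(1−0.7197) = 3.8530 K.
Without vegetation: g' = 0.7047, ΔT' = 1.08/(1−0.7047) = 3.6573 K.
Change = 3.6573 − 3.8530 = -0.20 K.

-0.20 K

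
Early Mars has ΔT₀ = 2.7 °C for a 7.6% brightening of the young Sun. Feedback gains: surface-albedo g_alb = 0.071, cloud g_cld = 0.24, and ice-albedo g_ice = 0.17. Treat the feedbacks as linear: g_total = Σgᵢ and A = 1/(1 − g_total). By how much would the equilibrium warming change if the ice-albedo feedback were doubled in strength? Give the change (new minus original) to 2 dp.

Original: g = 0.481, ΔT = 2.7/(1−0.481) = 5.2023 °C.
With doubled ice-albedo: g' = 0.651, ΔT' = 2.7/(1−0.651) = 7.7364 °C.
Change = 7.7364 − 5.2023 = 2.53 °C.

2.53 °C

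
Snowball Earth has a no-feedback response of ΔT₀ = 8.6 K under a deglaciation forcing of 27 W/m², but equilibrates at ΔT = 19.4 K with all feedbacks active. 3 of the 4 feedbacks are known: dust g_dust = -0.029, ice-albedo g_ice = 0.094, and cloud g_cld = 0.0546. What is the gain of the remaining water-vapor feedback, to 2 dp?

Amplification A = ΔT/ΔT₀ = 19.4/8.6 = 2.256.
Total gain g = 1 − 1/A = 1 − 1/2.256 = 0.5567.
Known gains sum to -0.029 + 0.094 + 0.0546 = 0.1196.
g_wv = 0.5567 − 0.1196 = 0.44.

0.44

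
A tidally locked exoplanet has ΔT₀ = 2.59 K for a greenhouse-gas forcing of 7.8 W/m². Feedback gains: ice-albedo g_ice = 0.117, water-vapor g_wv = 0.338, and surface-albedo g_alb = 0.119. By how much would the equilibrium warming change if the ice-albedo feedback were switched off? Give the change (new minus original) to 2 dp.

Original: g = 0.574, ΔT = 2.59/(1−0.574) = 6.0798 K.
Without ice-albedo: g' = 0.457, ΔT' = 2.59/(1−0.457) = 4.7698 K.
Change = 4.7698 − 6.0798 = -1.31 K.

-1.31 K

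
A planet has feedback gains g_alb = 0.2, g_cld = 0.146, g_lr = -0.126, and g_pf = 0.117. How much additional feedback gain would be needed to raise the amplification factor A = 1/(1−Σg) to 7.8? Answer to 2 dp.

0.53

Current total gain = 0.337.
Target gain for A = 7.8: g* = 1 − 1/7.8 = 0.8718.
Additional gain needed = 0.8718 − 0.337 = 0.53.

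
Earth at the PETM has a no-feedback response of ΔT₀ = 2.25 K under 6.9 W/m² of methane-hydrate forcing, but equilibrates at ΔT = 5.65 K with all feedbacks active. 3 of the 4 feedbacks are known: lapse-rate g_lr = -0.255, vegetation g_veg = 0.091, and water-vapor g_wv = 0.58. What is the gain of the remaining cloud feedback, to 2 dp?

Amplification A = ΔT/ΔT₀ = 5.65/2.25 = 2.511.
Total gain g = 1 − 1/A = 1 − 1/2.511 = 0.6018.
Known gains sum to -0.255 + 0.091 + 0.58 = 0.416.
g_cld = 0.6018 − 0.416 = 0.19.

0.19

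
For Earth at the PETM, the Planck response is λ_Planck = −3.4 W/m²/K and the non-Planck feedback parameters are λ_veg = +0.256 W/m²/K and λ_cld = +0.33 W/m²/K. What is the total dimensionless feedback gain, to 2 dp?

0.17

Convert to gains: g_veg = 0.256/3.4 = 0.07529; g_cld = 0.33/3.4 = 0.09706.
Total gain g = 0.17235.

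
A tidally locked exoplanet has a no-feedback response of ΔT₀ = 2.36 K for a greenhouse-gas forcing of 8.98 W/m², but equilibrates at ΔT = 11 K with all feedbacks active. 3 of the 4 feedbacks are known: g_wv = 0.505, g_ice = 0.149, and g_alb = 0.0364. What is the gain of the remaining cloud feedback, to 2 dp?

0.10

Amplification A = ΔT/ΔT₀ = 11/2.36 = 4.661.
Total gain g = 1 − 1/A = 1 − 1/4.661 = 0.7855.
Known gains sum to 0.505 + 0.149 + 0.0364 = 0.6904.
g_cld = 0.7855 − 0.6904 = 0.10.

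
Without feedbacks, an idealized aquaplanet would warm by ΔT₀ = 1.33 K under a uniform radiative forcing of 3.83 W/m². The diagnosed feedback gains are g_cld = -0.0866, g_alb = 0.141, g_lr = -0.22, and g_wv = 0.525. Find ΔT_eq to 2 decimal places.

Total gain g = -0.0866 + 0.141 − 0.22 + 0.525 = 0.3594.
Amplification A = 1/(1 − 0.3594) = 1.561.
ΔT = 1.33 × 1.561 = 2.08 K.

2.08 K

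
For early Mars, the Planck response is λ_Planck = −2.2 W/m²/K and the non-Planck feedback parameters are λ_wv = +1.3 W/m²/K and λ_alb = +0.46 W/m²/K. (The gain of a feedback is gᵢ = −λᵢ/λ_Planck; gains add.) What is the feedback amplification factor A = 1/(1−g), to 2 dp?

5.00

Convert to gains: g_wv = 1.3/2.2 = 0.5909; g_alb = 0.46/2.2 = 0.2091.
Total gain g = 0.8.
A = 1/(1 − 0.8) = 5.00.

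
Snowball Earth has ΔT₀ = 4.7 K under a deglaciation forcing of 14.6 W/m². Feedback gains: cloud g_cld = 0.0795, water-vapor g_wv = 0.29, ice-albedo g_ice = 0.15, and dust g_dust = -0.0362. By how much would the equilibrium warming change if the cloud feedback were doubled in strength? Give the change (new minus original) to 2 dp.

Original: g = 0.4833, ΔT = 4.7/(1−0.4833) = 9.0962 K.
With doubled cloud: g' = 0.5628, ΔT' = 4.7/(1−0.5628) = 10.7502 K.
Change = 10.7502 − 9.0962 = 1.65 K.

1.65 K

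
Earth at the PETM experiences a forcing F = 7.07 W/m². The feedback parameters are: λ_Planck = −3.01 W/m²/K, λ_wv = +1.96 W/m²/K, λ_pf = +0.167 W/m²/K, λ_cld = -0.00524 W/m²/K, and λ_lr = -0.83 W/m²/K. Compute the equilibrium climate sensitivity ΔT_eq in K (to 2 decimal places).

4.11 K

Net feedback parameter λ = (−3.01) + (+1.96) + (+0.167) + (-0.00524) + (-0.83) = -1.71824 W/m²/K.
ΔT = −F/λ = −7.07/(-1.71824) = 4.11 K.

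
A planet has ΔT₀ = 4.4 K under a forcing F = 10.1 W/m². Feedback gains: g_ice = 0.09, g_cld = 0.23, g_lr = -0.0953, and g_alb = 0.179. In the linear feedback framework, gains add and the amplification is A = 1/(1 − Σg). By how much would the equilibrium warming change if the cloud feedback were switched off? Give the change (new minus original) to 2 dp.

Original: g = 0.4037, ΔT = 4.4/(1−0.4037) = 7.3788 K.
Without cloud: g' = 0.1737, ΔT' = 4.4/(1−0.1737) = 5.3249 K.
Change = 5.3249 − 7.3788 = -2.05 K.

-2.05 K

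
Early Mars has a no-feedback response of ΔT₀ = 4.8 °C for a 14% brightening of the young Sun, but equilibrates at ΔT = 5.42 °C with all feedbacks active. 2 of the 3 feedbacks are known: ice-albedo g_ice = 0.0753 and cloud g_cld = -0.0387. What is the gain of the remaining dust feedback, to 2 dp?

Amplification A = ΔT/ΔT₀ = 5.42/4.8 = 1.129.
Total gain g = 1 − 1/A = 1 − 1/1.129 = 0.1143.
Known gains sum to 0.0753 − 0.0387 = 0.0366.
g_dust = 0.1143 − 0.0366 = 0.08.

0.08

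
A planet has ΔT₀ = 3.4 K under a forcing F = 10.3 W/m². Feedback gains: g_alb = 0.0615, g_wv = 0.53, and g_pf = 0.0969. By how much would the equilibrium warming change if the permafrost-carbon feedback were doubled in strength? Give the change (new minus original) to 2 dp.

4.92 K

Original: g = 0.6884, ΔT = 3.4/(1−0.6884) = 10.9114 K.
With doubled permafrost-carbon: g' = 0.7853, ΔT' = 3.4/(1−0.7853) = 15.8361 K.
Change = 15.8361 − 10.9114 = 4.92 K.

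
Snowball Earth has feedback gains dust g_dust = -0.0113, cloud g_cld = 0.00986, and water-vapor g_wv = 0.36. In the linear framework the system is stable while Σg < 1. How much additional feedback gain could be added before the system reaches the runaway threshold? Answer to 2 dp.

Current total gain = -0.0113 + 0.00986 + 0.36 = 0.35856.
Margin to runaway = 1 − 0.35856 = 0.64.

0.64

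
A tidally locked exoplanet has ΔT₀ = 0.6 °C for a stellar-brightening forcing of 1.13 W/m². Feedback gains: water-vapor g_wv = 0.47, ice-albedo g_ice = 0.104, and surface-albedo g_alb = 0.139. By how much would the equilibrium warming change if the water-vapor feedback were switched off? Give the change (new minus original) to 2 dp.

Original: g = 0.713, ΔT = 0.6/(1−0.713) = 2.0906 °C.
Without water-vapor: g' = 0.243, ΔT' = 0.6/(1−0.243) = 0.7926 °C.
Change = 0.7926 − 2.0906 = -1.30 °C.

-1.30 °C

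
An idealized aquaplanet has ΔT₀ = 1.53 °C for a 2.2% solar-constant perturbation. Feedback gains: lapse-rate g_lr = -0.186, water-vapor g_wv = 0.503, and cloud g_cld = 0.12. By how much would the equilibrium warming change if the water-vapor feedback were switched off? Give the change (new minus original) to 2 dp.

-1.28 °C

Original: g = 0.437, ΔT = 1.53/(1−0.437) = 2.7176 °C.
Without water-vapor: g' = -0.066, ΔT' = 1.53/(1+0.066) = 1.4353 °C.
Change = 1.4353 − 2.7176 = -1.28 °C.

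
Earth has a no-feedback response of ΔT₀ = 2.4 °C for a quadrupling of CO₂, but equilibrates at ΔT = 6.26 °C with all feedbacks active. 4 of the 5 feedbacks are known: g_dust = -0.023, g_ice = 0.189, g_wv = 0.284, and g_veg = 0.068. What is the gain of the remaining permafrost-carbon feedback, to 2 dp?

0.10

Amplification A = ΔT/ΔT₀ = 6.26/2.4 = 2.608.
Total gain g = 1 − 1/A = 1 − 1/2.608 = 0.6166.
Known gains sum to -0.023 + 0.189 + 0.284 + 0.068 = 0.518.
g_pf = 0.6166 − 0.518 = 0.10.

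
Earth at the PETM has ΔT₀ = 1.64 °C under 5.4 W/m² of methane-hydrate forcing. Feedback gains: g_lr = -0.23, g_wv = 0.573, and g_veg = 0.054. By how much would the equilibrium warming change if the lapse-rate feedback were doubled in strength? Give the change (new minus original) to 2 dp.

Original: g = 0.397, ΔT = 1.64/(1−0.397) = 2.7197 °C.
With doubled lapse-rate: g' = 0.167, ΔT' = 1.64/(1−0.167) = 1.9688 °C.
Change = 1.9688 − 2.7197 = -0.75 °C.

-0.75 °C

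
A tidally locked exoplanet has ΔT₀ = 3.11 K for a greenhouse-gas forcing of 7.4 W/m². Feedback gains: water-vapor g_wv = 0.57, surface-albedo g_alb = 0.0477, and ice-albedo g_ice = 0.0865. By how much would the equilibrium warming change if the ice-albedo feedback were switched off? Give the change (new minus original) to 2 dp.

-2.38 K

Original: g = 0.7042, ΔT = 3.11/(1−0.7042) = 10.5139 K.
Without ice-albedo: g' = 0.6177, ΔT' = 3.11/(1−0.6177) = 8.1350 K.
Change = 8.1350 − 10.5139 = -2.38 K.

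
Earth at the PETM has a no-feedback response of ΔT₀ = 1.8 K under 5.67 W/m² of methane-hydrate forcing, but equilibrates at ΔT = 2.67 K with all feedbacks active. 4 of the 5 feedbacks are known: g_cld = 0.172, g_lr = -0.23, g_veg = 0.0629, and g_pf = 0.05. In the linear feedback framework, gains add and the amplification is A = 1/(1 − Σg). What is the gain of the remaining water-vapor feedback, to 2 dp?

Amplification A = ΔT/ΔT₀ = 2.67/1.8 = 1.483.
Total gain g = 1 − 1/A = 1 − 1/1.483 = 0.3257.
Known gains sum to 0.172 − 0.23 + 0.0629 + 0.05 = 0.0549.
g_wv = 0.3257 − 0.0549 = 0.27.

0.27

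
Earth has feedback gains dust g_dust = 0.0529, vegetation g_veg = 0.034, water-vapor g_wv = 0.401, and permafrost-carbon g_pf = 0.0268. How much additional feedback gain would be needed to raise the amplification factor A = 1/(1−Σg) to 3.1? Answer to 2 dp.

0.16

Current total gain = 0.5147.
Target gain for A = 3.1: g* = 1 − 1/3.1 = 0.6774.
Additional gain needed = 0.6774 − 0.5147 = 0.16.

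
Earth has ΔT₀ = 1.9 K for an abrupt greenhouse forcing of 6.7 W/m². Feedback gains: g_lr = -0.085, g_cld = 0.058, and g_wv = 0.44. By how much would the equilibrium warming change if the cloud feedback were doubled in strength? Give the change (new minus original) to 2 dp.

Original: g = 0.413, ΔT = 1.9/(1−0.413) = 3.2368 K.
With doubled cloud: g' = 0.471, ΔT' = 1.9/(1−0.471) = 3.5917 K.
Change = 3.5917 − 3.2368 = 0.35 K.

0.35 K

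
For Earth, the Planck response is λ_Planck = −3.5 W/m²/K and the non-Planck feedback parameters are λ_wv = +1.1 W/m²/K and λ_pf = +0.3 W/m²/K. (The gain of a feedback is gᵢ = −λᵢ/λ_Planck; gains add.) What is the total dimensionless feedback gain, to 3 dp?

Convert to gains: g_wv = 1.1/3.5 = 0.3143; g_pf = 0.3/3.5 = 0.08571.
Total gain g = 0.40001.

0.400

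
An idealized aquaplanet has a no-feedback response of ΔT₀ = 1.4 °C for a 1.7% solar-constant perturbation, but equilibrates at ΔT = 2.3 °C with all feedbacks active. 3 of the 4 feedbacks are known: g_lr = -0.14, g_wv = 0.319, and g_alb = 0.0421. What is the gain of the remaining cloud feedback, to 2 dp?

Amplification A = ΔT/ΔT₀ = 2.3/1.4 = 1.643.
Total gain g = 1 − 1/A = 1 − 1/1.643 = 0.3914.
Known gains sum to -0.14 + 0.319 + 0.0421 = 0.2211.
g_cld = 0.3914 − 0.2211 = 0.17.

0.17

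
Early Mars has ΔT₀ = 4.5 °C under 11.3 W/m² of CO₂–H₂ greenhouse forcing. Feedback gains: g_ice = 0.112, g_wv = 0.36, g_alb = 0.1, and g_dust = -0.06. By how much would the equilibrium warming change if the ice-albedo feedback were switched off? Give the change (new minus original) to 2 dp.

-1.72 °C

Original: g = 0.512, ΔT = 4.5/(1−0.512) = 9.2213 °C.
Without ice-albedo: g' = 0.4, ΔT' = 4.5/(1−0.4) = 7.5000 °C.
Change = 7.5000 − 9.2213 = -1.72 °C.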